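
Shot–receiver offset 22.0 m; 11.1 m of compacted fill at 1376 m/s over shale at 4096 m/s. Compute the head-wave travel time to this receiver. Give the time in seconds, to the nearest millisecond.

0.021 s

t = x/V₂ + 2h·√(V₂²−V₁²)/(V₁V₂).
√(V₂²−V₁²) = √(4096²−1376²) = 3858.0 m/s; delay term = 2·11.1·3858.0/(1376·4096) = 0.01520 s.
t = 22.0/4096 + 0.01520 = 0.02057 s.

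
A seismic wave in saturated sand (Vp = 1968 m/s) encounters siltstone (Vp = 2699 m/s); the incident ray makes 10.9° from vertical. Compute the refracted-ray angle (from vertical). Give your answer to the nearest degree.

Snell's law: sin θ₂ = (V₂/V₁)·sin θ₁ = (2699/1968)·sin 10.9° = 0.2593.
θ₂ = arcsin 0.2593 = 15.03° from the normal.

15°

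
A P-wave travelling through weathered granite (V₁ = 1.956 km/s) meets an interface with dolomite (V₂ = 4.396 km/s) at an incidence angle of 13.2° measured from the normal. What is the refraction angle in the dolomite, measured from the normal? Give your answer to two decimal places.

30.88°

sin θ₁/V₁ = sin θ₂/V₂ ⇒ sin θ₂ = 4.396·sin 13.2°/1.956 = 4.396·0.2284/1.956 = 0.5132.
θ₂ = sin⁻¹(0.5132) = 30.88° (from vertical).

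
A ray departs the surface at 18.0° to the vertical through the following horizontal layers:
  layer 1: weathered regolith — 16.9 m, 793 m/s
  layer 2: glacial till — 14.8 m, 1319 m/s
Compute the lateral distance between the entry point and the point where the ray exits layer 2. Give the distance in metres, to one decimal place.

14.4 m

Ray parameter p = sin 18.0° / 793 m/s = 3.8968e-04 s/m.
Layer 1: θ = 18.00°; offset = 16.9·tan 18.00° = 5.491 m.
Layer 2: sin θ = p·1319 = 0.5140 → θ = 30.93°; offset = 14.8·tan 30.93° = 8.868 m.
Σ offsets = 14.359 m.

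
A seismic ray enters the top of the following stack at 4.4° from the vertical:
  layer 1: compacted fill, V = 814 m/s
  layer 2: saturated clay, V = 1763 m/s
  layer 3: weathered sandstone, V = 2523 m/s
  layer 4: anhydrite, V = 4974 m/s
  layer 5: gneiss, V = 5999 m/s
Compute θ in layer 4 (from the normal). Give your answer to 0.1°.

Ray parameter p = sin 4.4° / 814 = 9.4249e-05 s/m.
sin θ_4 = p·V_4 = 9.4249e-05 × 4974 = 0.4688.
θ_4 = arcsin 0.4688 = 27.96°.

28.0°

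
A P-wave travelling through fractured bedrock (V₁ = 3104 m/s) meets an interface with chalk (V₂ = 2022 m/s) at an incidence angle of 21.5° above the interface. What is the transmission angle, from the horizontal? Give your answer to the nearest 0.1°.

Angle from the normal: 90° − 21.5° = 68.5°.
Snell's law: sin θ₂ = (V₂/V₁)·sin θ₁ = (2022/3104)·sin 68.5° = 0.6061.
θ₂ = arcsin 0.6061 = 37.31° from the normal.
From the interface: 90° − 37.31° = 52.69°.

52.7°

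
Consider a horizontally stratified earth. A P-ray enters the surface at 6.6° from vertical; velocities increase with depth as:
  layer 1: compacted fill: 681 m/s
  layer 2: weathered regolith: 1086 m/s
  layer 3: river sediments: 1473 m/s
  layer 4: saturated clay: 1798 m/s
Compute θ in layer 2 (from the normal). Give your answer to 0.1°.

10.6°

Ray parameter p = sin 6.6° / 681 = 1.6878e-04 s/m.
sin θ_2 = p·V_2 = 1.6878e-04 × 1086 = 0.1833.
θ_2 = 10.56° from the vertical.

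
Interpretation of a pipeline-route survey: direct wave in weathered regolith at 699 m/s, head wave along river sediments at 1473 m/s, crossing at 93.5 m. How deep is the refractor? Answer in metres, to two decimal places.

27.91 m

x_cross = 2h·√((V₂+V₁)/(V₂−V₁)) → h = x_cross / (2·√((V₂+V₁)/(V₂−V₁))).
√((V₂+V₁)/(V₂−V₁)) = √((1473+699)/(1473−699)) = 1.6752.
h = 93.5 / (2·1.6752) = 27.91 m.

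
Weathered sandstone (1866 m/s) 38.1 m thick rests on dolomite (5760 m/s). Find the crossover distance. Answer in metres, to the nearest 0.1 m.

106.6 m

x_cross = 2h·√((V₂+V₁)/(V₂−V₁)).
(V₂+V₁)/(V₂−V₁) = (5760+1866)/(5760−1866) = 1.9584; √ = 1.3994.
x_cross = 2·38.1·1.3994 = 106.64 m.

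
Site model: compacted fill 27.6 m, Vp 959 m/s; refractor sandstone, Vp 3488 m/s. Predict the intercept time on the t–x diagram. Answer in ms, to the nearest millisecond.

55 ms

θ_c = arcsin(V₁/V₂) = arcsin(959/3488) = 15.96°; cos θ_c = 0.9615.
tᵢ = 2h·cos θ_c / V₁ = 2·27.6·0.9615 / 959 = 0.05534 s.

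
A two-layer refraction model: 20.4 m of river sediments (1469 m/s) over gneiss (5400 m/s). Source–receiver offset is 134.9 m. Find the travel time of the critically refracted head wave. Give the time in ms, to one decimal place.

51.7 ms

t = x/V₂ + 2h·√(V₂²−V₁²)/(V₁V₂).
√(V₂²−V₁²) = √(5400²−1469²) = 5196.3 m/s; delay term = 2·20.4·5196.3/(1469·5400) = 0.02673 s.
t = 134.9/5400 + 0.02673 = 0.05171 s.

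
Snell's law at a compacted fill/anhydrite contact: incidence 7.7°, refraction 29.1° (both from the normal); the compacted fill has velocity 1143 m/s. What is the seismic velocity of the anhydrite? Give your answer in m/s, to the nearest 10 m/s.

sin 7.7° = 0.1340; sin 29.1° = 0.4863.
V₂ = V₁·(sin θ₂/sin θ₁) = 1143·(0.4863/0.1340) = 4148.80 m/s.

4150 m/s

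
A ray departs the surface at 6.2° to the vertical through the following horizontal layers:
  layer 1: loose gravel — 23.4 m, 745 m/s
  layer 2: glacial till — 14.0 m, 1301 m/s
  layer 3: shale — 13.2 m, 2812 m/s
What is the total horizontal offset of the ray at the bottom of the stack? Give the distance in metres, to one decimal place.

11.1 m

p = sin θ₁/V₁ = sin 6.2°/745 = 1.4497e-04 s/m is conserved through the stack.
Layer 1: θ = 6.20°; offset = 23.4·tan 6.20° = 2.542 m.
Layer 2: sin θ = p·1301 = 0.1886 → θ = 10.87°; offset = 14.0·tan 10.87° = 2.689 m.
Layer 3: sin θ = p·2812 = 0.4076 → θ = 24.06°; offset = 13.2·tan 24.06° = 5.893 m.
Σ offsets = 11.123 m.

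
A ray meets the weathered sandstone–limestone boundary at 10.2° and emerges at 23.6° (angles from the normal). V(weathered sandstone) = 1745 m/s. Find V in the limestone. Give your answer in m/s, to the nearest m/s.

sin 10.2° = 0.1771; sin 23.6° = 0.4003.
V₂ = V₁·(sin θ₂/sin θ₁) = 1745·(0.4003/0.1771) = 3945.06 m/s.

3945 m/s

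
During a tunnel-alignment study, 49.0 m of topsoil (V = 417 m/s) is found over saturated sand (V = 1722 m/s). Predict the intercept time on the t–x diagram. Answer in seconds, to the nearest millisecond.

0.228 s

θ_c = arcsin(V₁/V₂) = arcsin(417/1722) = 14.01°; cos θ_c = 0.9702.
tᵢ = 2h·cos θ_c / V₁ = 2·49.0·0.9702 / 417 = 0.22802 s.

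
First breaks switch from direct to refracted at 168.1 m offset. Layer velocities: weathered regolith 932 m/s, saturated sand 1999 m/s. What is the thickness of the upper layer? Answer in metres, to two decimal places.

50.71 m

x_cross = 2h·√((V₂+V₁)/(V₂−V₁)) → h = x_cross / (2·√((V₂+V₁)/(V₂−V₁))).
√((V₂+V₁)/(V₂−V₁)) = √((1999+932)/(1999−932)) = 1.6574.
h = 168.1 / (2·1.6574) = 50.71 m.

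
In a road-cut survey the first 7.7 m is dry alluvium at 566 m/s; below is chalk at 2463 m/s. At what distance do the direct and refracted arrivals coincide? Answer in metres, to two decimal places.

19.46 m

x_cross = 2h·√((V₂+V₁)/(V₂−V₁)).
(V₂+V₁)/(V₂−V₁) = (2463+566)/(2463−566) = 1.5967; √ = 1.2636.
x_cross = 2·7.7·1.2636 = 19.46 m.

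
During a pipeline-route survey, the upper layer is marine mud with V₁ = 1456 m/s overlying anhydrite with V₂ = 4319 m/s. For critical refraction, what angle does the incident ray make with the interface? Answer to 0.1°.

70.3°

At critical incidence the refracted ray runs along the interface (θ₂ = 90°), so sin θ_c = V₁/V₂.
θ_c = arcsin(1456/4319) = arcsin 0.3371 = 19.70°.
Measured from the interface: 90° − 19.70° = 70.30°.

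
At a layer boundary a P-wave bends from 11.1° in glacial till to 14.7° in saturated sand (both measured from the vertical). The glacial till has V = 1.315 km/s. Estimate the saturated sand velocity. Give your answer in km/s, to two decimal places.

1.73 km/s

Snell's law: sin 11.1°/V₁ = sin 14.7°/V₂.
V₂ = V₁·sin 14.7°/sin 11.1° = 1.315 × 1.3181 = 1.73 km/s.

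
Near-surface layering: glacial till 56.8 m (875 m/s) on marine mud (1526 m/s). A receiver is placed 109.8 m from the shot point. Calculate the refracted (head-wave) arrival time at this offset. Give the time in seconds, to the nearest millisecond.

t = x/V₂ + 2h·√(V₂²−V₁²)/(V₁V₂).
√(V₂²−V₁²) = √(1526²−875²) = 1250.2 m/s; delay term = 2·56.8·1250.2/(875·1526) = 0.10637 s.
t = 109.8/1526 + 0.10637 = 0.17832 s.

0.178 s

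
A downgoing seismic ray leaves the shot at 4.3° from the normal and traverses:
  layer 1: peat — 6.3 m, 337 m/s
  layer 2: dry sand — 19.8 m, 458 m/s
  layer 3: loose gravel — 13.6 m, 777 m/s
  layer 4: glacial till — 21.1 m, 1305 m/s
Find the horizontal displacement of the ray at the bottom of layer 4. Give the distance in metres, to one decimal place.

11.3 m

Ray parameter p = sin 4.3° / 337 m/s = 2.2249e-04 s/m.
Layer 1: θ = 4.30°; offset = 6.3·tan 4.30° = 0.474 m.
Layer 2: sin θ = p·458 = 0.1019 → θ = 5.85°; offset = 19.8·tan 5.85° = 2.028 m.
Layer 3: sin θ = p·777 = 0.1729 → θ = 9.95°; offset = 13.6·tan 9.95° = 2.387 m.
Layer 4: sin θ = p·1305 = 0.2903 → θ = 16.88°; offset = 21.1·tan 16.88° = 6.402 m.
Total horizontal offset = 11.291 m.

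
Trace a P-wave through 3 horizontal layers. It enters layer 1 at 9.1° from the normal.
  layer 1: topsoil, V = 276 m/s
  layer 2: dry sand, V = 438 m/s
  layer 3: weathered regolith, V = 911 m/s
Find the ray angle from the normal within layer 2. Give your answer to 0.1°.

Snell's law across each interface conserves sin θ / V, so sin θ_2 = V_2·sin θ₁/V₁.
sin θ_2 = 438 × sin 9.1° / 276 = 0.2510.
θ_2 = 14.54° from the vertical.

14.5°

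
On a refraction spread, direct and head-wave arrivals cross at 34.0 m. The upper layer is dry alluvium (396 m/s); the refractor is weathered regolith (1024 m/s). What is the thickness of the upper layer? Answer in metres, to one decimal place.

11.3 m

x_cross = 2h·√((V₂+V₁)/(V₂−V₁)) → h = x_cross / (2·√((V₂+V₁)/(V₂−V₁))).
√((V₂+V₁)/(V₂−V₁)) = √((1024+396)/(1024−396)) = 1.5037.
h = 34.0 / (2·1.5037) = 11.31 m.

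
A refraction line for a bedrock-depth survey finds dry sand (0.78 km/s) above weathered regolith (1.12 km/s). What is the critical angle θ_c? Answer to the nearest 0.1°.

Critical incidence: sin θ_c = V₁/V₂ = 0.78/1.12 = 0.6964.
θ_c = arcsin 0.6964 = 44.14°.

44.1°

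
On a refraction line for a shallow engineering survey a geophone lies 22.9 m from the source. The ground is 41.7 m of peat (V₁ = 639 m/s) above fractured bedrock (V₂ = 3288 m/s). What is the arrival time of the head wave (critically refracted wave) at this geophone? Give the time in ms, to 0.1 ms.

135.0 ms

t = x/V₂ + 2h·√(V₂²−V₁²)/(V₁V₂).
√(V₂²−V₁²) = √(3288²−639²) = 3225.3 m/s; delay term = 2·41.7·3225.3/(639·3288) = 0.12803 s.
t = 22.9/3288 + 0.12803 = 0.13499 s.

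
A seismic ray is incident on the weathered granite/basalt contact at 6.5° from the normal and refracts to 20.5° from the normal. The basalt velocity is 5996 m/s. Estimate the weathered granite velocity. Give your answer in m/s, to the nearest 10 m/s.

1940 m/s

sin 6.5° = 0.1132; sin 20.5° = 0.3502.
V₁ = V₂·(sin θ₁/sin θ₂) = 5996·(0.1132/0.3502) = 1938.18 m/s.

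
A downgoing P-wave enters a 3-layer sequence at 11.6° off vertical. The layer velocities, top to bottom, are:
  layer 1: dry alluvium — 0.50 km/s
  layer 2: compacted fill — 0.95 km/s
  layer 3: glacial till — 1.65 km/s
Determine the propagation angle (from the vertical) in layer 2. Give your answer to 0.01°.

22.46°

Ray parameter p = sin 11.6° / 0.50 = 4.0216e-01 s/km.
sin θ_2 = p·V_2 = 4.0216e-01 × 0.95 = 0.3820.
θ_2 = arcsin 0.3820 = 22.46°.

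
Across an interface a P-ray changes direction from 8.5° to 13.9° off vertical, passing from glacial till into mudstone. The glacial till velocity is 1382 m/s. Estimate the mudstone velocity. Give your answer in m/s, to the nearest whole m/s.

2246 m/s

Snell's law: sin 8.5°/V₁ = sin 13.9°/V₂.
V₂ = V₁·sin 13.9°/sin 8.5° = 1382 × 1.6253 = 2246.10 m/s.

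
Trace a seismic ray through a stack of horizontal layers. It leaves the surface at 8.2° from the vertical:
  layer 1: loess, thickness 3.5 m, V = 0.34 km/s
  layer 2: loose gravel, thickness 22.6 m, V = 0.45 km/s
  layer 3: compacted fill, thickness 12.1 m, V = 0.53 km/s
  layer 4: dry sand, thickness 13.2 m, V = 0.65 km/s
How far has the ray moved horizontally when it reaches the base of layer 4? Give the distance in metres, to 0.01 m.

11.35 m

Apply Snell's law at each interface; in layer i the horizontal offset is hᵢ·tan θᵢ.
Layer 1: θ = 8.20°; offset = 3.5·tan 8.20° = 0.5044 m.
Layer 2: sin θ = 0.45·sin 8.2°/0.34 = 0.1888, θ = 10.88°; offset = 22.6·tan 10.88° = 4.3444 m.
Layer 3: sin θ = 0.53·sin 8.2°/0.34 = 0.2223, θ = 12.85°; offset = 12.1·tan 12.85° = 2.7593 m.
Layer 4: sin θ = 0.65·sin 8.2°/0.34 = 0.2727, θ = 15.82°; offset = 13.2·tan 15.82° = 3.7410 m.
Σ offsets = 11.3491 m.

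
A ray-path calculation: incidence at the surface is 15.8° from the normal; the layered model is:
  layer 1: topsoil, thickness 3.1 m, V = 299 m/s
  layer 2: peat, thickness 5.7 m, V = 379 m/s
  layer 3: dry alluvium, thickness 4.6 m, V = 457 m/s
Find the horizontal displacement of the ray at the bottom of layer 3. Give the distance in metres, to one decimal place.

5.1 m

Ray parameter p = sin 15.8° / 299 m/s = 9.1064e-04 s/m.
Layer 1: θ = 15.80°; offset = 3.1·tan 15.80° = 0.877 m.
Layer 2: sin θ = p·379 = 0.3451 → θ = 20.19°; offset = 5.7·tan 20.19° = 2.096 m.
Layer 3: sin θ = p·457 = 0.4162 → θ = 24.59°; offset = 4.6·tan 24.59° = 2.105 m.
Σ offsets = 5.079 m.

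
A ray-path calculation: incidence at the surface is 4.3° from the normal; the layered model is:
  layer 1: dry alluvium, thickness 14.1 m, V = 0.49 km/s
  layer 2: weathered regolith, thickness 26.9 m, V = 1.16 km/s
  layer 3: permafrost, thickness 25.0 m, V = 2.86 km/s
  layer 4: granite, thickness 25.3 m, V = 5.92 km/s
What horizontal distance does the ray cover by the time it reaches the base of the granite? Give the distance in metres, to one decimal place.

p = sin θ₁/V₁ = sin 4.3°/0.49 = 1.5302e-01 s/km is conserved through the stack.
Layer 1: θ = 4.30°; offset = 14.1·tan 4.30° = 1.060 m.
Layer 2: sin θ = p·1.16 = 0.1775 → θ = 10.22°; offset = 26.9·tan 10.22° = 4.852 m.
Layer 3: sin θ = p·2.86 = 0.4376 → θ = 25.95°; offset = 25.0·tan 25.95° = 12.168 m.
Layer 4: sin θ = p·5.92 = 0.9059 → θ = 64.94°; offset = 25.3·tan 64.94° = 54.108 m.
Total horizontal offset = 72.188 m.

72.2 m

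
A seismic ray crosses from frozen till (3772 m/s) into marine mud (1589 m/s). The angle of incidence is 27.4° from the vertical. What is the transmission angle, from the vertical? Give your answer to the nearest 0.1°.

Snell's law: sin θ₂ = (V₂/V₁)·sin θ₁ = (1589/3772)·sin 27.4° = 0.1939.
θ₂ = sin⁻¹(0.1939) = 11.18° (from vertical).

11.2°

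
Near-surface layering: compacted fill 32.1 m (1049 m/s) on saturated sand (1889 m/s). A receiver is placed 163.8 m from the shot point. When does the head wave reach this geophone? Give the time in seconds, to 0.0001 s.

θ_c = arcsin(V₁/V₂) = arcsin(1049/1889) = 33.73°, cos θ_c = 0.8316.
Intercept time tᵢ = 2h cos θ_c / V₁ = 2·32.1·0.8316/1049 = 0.05090 s.
t = x/V₂ + tᵢ = 163.8/1889 + 0.05090 = 0.13761 s.

0.1376 s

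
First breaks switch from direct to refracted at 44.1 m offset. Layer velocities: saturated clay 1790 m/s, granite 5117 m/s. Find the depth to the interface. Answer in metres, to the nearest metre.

x_cross = 2h·√((V₂+V₁)/(V₂−V₁)) → h = x_cross / (2·√((V₂+V₁)/(V₂−V₁))).
√((V₂+V₁)/(V₂−V₁)) = √((5117+1790)/(5117−1790)) = 1.4408.
h = 44.1 / (2·1.4408) = 15.30 m.

15 m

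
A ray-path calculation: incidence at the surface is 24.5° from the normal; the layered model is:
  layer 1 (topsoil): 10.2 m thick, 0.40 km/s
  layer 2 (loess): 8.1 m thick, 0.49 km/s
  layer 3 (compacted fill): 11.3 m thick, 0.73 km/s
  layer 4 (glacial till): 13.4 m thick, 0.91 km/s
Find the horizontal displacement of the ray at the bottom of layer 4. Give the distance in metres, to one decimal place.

60.6 m

p = sin θ₁/V₁ = sin 24.5°/0.40 = 1.0367e+00 s/km is conserved through the stack.
Layer 1: θ = 24.50°; offset = 10.2·tan 24.50° = 4.648 m.
Layer 2: sin θ = p·0.49 = 0.5080 → θ = 30.53°; offset = 8.1·tan 30.53° = 4.777 m.
Layer 3: sin θ = p·0.73 = 0.7568 → θ = 49.18°; offset = 11.3·tan 49.18° = 13.084 m.
Layer 4: sin θ = p·0.91 = 0.9434 → θ = 70.64°; offset = 13.4·tan 70.64° = 38.126 m.
Total horizontal offset = 60.636 m.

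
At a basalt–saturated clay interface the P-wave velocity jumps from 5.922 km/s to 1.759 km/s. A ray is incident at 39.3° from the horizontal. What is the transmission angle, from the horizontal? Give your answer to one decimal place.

Angle from the normal: 90° − 39.3° = 50.7°.
sin θ₁/V₁ = sin θ₂/V₂ ⇒ sin θ₂ = 1.759·sin 50.7°/5.922 = 1.759·0.7738/5.922 = 0.2299.
θ₂ = arcsin 0.2299 = 13.29° from the normal.
From the interface: 90° − 13.29° = 76.71°.

76.7°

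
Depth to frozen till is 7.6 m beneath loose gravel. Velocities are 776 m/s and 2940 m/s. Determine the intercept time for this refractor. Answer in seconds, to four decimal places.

0.0189 s

tᵢ = 2h·√(V₂²−V₁²)/(V₁V₂).
√(V₂²−V₁²) = √(2940²−776²) = 2835.7 m/s.
tᵢ = 2·7.6·2835.7/(776·2940) = 0.01889 s.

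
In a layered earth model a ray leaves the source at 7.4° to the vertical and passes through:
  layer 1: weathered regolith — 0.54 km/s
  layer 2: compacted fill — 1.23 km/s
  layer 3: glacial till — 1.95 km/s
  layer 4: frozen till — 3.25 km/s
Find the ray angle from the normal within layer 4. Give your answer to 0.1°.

50.8°

Snell's law across each interface conserves sin θ / V, so sin θ_4 = V_4·sin θ₁/V₁.
sin θ_4 = 3.25 × sin 7.4° / 0.54 = 0.7752.
θ_4 = 50.82° from the vertical.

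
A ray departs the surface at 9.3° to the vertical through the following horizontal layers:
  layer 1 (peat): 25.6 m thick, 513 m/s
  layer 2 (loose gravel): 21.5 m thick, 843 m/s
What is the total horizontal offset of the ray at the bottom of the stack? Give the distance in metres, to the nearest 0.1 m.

10.1 m

p = sin θ₁/V₁ = sin 9.3°/513 = 3.1502e-04 s/m is conserved through the stack.
Layer 1: θ = 9.30°; offset = 25.6·tan 9.30° = 4.192 m.
Layer 2: sin θ = p·843 = 0.2656 → θ = 15.40°; offset = 21.5·tan 15.40° = 5.922 m.
Total horizontal offset = 10.114 m.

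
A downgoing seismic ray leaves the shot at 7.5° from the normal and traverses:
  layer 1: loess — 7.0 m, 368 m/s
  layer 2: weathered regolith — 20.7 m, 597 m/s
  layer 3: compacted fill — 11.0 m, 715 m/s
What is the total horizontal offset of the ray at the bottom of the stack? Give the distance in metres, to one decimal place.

8.3 m

p = sin θ₁/V₁ = sin 7.5°/368 = 3.5469e-04 s/m is conserved through the stack.
Layer 1: θ = 7.50°; offset = 7.0·tan 7.50° = 0.922 m.
Layer 2: sin θ = p·597 = 0.2118 → θ = 12.22°; offset = 20.7·tan 12.22° = 4.485 m.
Layer 3: sin θ = p·715 = 0.2536 → θ = 14.69°; offset = 11.0·tan 14.69° = 2.884 m.
Summing the layer offsets gives 8.290 m.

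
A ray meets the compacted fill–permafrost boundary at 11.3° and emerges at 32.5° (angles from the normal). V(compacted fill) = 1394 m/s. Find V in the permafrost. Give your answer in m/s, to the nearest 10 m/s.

3820 m/s

Snell's law: sin 11.3°/V₁ = sin 32.5°/V₂.
V₂ = V₁·sin 32.5°/sin 11.3° = 1394 × 2.7421 = 3822.46 m/s.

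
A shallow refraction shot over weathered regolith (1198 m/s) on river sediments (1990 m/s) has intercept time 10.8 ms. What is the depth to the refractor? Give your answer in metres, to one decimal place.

θ_c = arcsin(1198/1990) = 37.01°; cos θ_c = 0.7985.
tᵢ = 2h cos θ_c/V₁ ⇒ h = tᵢ·V₁/(2 cos θ_c) = 0.0108·1198/(2·0.7985) = 8.10 m.

8.1 m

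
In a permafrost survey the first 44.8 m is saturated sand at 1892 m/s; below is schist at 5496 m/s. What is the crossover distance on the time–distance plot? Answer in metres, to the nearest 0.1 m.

θ_c = arcsin(1892/5496) = 20.14°, so cos θ_c = 0.9389 and tᵢ = 2h cos θ_c/V₁ = 0.0445 s.
At crossover x/V₁ = x/V₂ + tᵢ ⇒ x = tᵢ/(1/V₁ − 1/V₂) = 0.04446/(5.2854e-04 − 1.8195e-04) = 128.29 m.

128.3 m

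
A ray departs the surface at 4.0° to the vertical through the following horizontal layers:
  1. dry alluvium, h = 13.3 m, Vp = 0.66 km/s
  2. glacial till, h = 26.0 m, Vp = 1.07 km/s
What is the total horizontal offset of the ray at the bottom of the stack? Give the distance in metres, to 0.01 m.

3.89 m

Apply Snell's law at each interface; in layer i the horizontal offset is hᵢ·tan θᵢ.
Layer 1: θ = 4.00°; offset = 13.3·tan 4.00° = 0.9300 m.
Layer 2: sin θ = 1.07·sin 4.0°/0.66 = 0.1131, θ = 6.49°; offset = 26.0·tan 6.49° = 2.9593 m.
Σ offsets = 3.8894 m.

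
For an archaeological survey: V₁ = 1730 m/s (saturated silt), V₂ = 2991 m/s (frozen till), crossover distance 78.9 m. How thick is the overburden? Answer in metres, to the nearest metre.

20 m

x_cross = 2h·√((V₂+V₁)/(V₂−V₁)) → h = x_cross / (2·√((V₂+V₁)/(V₂−V₁))).
√((V₂+V₁)/(V₂−V₁)) = √((2991+1730)/(2991−1730)) = 1.9349.
h = 78.9 / (2·1.9349) = 20.39 m.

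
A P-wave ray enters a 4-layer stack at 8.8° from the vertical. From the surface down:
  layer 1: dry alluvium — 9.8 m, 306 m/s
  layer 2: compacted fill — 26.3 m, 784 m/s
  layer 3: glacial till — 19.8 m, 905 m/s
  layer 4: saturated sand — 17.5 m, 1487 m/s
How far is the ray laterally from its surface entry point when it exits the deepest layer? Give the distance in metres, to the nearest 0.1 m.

42.2 m

Ray parameter p = sin 8.8° / 306 m/s = 4.9995e-04 s/m.
Layer 1: θ = 8.80°; offset = 9.8·tan 8.80° = 1.517 m.
Layer 2: sin θ = p·784 = 0.3920 → θ = 23.08°; offset = 26.3·tan 23.08° = 11.205 m.
Layer 3: sin θ = p·905 = 0.4525 → θ = 26.90°; offset = 19.8·tan 26.90° = 10.046 m.
Layer 4: sin θ = p·1487 = 0.7434 → θ = 48.02°; offset = 17.5·tan 48.02° = 19.452 m.
Total horizontal offset = 42.221 m.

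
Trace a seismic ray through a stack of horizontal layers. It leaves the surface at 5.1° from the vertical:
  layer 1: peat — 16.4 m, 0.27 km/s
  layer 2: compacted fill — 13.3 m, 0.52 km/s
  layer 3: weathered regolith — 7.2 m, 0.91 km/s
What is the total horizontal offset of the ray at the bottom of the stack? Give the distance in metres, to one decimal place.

Apply Snell's law at each interface; in layer i the horizontal offset is hᵢ·tan θᵢ.
Layer 1: θ = 5.10°; offset = 16.4·tan 5.10° = 1.464 m.
Layer 2: sin θ = 0.52·sin 5.1°/0.27 = 0.1712, θ = 9.86°; offset = 13.3·tan 9.86° = 2.311 m.
Layer 3: sin θ = 0.91·sin 5.1°/0.27 = 0.2996, θ = 17.43°; offset = 7.2·tan 17.43° = 2.261 m.
Total horizontal offset = 6.036 m.

6.0 m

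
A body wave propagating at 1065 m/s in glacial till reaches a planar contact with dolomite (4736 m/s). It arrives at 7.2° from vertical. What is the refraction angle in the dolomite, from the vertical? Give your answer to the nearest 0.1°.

33.9°

sin θ₁/V₁ = sin θ₂/V₂ ⇒ sin θ₂ = 4736·sin 7.2°/1065 = 4736·0.1253/1065 = 0.5574.
θ₂ = arcsin 0.5574 = 33.87° from the normal.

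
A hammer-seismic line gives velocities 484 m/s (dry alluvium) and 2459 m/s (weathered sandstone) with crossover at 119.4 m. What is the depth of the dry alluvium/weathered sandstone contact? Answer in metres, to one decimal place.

h = (x_cross/2)·√((V₂−V₁)/(V₂+V₁)).
(V₂−V₁)/(V₂+V₁) = (2459−484)/(2459+484) = 0.6711; √ = 0.8192.
h = (119.4/2)·0.8192 = 48.91 m.

48.9 m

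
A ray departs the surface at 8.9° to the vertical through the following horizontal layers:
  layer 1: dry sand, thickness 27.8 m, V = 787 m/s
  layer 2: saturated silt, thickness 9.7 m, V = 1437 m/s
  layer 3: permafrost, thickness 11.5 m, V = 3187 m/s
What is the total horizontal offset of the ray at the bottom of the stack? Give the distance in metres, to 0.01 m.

16.45 m

Ray parameter p = sin 8.9° / 787 m/s = 1.9658e-04 s/m.
Layer 1: θ = 8.90°; offset = 27.8·tan 8.90° = 4.3534 m.
Layer 2: sin θ = p·1437 = 0.2825 → θ = 16.41°; offset = 9.7·tan 16.41° = 2.8565 m.
Layer 3: sin θ = p·3187 = 0.6265 → θ = 38.79°; offset = 11.5·tan 38.79° = 9.2439 m.
Σ offsets = 16.4538 m.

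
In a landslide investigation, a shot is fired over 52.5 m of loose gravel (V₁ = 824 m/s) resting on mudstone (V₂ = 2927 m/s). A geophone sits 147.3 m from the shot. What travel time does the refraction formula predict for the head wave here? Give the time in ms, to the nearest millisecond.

t = x/V₂ + 2h·√(V₂²−V₁²)/(V₁V₂).
√(V₂²−V₁²) = √(2927²−824²) = 2808.6 m/s; delay term = 2·52.5·2808.6/(824·2927) = 0.12227 s.
t = 147.3/2927 + 0.12227 = 0.17260 s.

173 ms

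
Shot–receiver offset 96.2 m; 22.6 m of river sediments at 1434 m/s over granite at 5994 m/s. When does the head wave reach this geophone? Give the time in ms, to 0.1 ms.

46.7 ms

θ_c = arcsin(V₁/V₂) = arcsin(1434/5994) = 13.84°, cos θ_c = 0.9710.
Intercept time tᵢ = 2h cos θ_c / V₁ = 2·22.6·0.9710/1434 = 0.03060 s.
t = x/V₂ + tᵢ = 96.2/5994 + 0.03060 = 0.04665 s.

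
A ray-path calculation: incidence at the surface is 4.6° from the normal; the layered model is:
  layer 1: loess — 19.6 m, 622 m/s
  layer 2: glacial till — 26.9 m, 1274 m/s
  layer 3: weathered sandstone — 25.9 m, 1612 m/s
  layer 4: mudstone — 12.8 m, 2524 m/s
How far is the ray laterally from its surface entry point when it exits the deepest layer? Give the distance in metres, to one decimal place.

Ray parameter p = sin 4.6° / 622 m/s = 1.2894e-04 s/m.
Layer 1: θ = 4.60°; offset = 19.6·tan 4.60° = 1.577 m.
Layer 2: sin θ = p·1274 = 0.1643 → θ = 9.45°; offset = 26.9·tan 9.45° = 4.480 m.
Layer 3: sin θ = p·1612 = 0.2078 → θ = 12.00°; offset = 25.9·tan 12.00° = 5.503 m.
Layer 4: sin θ = p·2524 = 0.3254 → θ = 18.99°; offset = 12.8·tan 18.99° = 4.405 m.
Total horizontal offset = 15.965 m.

16.0 m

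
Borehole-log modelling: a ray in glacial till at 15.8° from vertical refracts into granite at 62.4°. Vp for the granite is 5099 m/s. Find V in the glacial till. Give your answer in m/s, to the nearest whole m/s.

1567 m/s

sin 15.8° = 0.2723; sin 62.4° = 0.8862.
V₁ = V₂·(sin θ₁/sin θ₂) = 5099·(0.2723/0.8862) = 1566.63 m/s.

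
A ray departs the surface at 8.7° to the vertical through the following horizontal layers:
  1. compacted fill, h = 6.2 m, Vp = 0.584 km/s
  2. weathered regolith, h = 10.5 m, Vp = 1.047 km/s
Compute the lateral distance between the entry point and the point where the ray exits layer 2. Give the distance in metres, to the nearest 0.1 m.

3.9 m

Apply Snell's law at each interface; in layer i the horizontal offset is hᵢ·tan θᵢ.
Layer 1: θ = 8.70°; offset = 6.2·tan 8.70° = 0.949 m.
Layer 2: sin θ = 1.047·sin 8.7°/0.584 = 0.2712, θ = 15.73°; offset = 10.5·tan 15.73° = 2.958 m.
Summing the layer offsets gives 3.907 m.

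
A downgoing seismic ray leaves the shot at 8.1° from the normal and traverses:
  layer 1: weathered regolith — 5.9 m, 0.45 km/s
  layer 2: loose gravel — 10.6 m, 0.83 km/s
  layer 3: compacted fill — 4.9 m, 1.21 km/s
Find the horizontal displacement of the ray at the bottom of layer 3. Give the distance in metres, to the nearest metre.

p = sin θ₁/V₁ = sin 8.1°/0.45 = 3.1311e-01 s/km is conserved through the stack.
Layer 1: θ = 8.10°; offset = 5.9·tan 8.10° = 0.840 m.
Layer 2: sin θ = p·0.83 = 0.2599 → θ = 15.06°; offset = 10.6·tan 15.06° = 2.853 m.
Layer 3: sin θ = p·1.21 = 0.3789 → θ = 22.26°; offset = 4.9·tan 22.26° = 2.006 m.
Σ offsets = 5.698 m.

6 m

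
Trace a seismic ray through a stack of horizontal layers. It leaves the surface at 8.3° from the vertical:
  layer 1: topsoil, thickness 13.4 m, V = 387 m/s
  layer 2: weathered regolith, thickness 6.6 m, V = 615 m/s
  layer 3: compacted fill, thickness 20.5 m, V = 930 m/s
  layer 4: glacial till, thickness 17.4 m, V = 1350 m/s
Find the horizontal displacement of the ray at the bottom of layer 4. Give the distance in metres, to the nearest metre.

21 m

Ray parameter p = sin 8.3° / 387 m/s = 3.7301e-04 s/m.
Layer 1: θ = 8.30°; offset = 13.4·tan 8.30° = 1.955 m.
Layer 2: sin θ = p·615 = 0.2294 → θ = 13.26°; offset = 6.6·tan 13.26° = 1.556 m.
Layer 3: sin θ = p·930 = 0.3469 → θ = 20.30°; offset = 20.5·tan 20.30° = 7.582 m.
Layer 4: sin θ = p·1350 = 0.5036 → θ = 30.24°; offset = 17.4·tan 30.24° = 10.142 m.
Total horizontal offset = 21.235 m.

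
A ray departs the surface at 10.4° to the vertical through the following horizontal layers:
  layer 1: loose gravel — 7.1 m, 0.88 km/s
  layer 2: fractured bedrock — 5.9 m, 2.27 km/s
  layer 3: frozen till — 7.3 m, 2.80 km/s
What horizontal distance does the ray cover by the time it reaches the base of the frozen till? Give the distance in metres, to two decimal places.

Ray parameter p = sin 10.4° / 0.88 km/s = 2.0514e-01 s/km.
Layer 1: θ = 10.40°; offset = 7.1·tan 10.40° = 1.3031 m.
Layer 2: sin θ = p·2.27 = 0.4657 → θ = 27.75°; offset = 5.9·tan 27.75° = 3.1045 m.
Layer 3: sin θ = p·2.80 = 0.5744 → θ = 35.06°; offset = 7.3·tan 35.06° = 5.1222 m.
Total horizontal offset = 9.5298 m.

9.53 m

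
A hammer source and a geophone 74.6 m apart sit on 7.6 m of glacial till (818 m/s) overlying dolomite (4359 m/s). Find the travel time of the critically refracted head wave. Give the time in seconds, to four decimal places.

0.0354 s

t = x/V₂ + 2h·√(V₂²−V₁²)/(V₁V₂).
√(V₂²−V₁²) = √(4359²−818²) = 4281.6 m/s; delay term = 2·7.6·4281.6/(818·4359) = 0.01825 s.
t = 74.6/4359 + 0.01825 = 0.03537 s.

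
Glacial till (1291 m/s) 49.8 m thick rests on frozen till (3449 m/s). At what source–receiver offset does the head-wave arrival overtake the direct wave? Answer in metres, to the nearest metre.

148 m

x_cross = 2h·√((V₂+V₁)/(V₂−V₁)).
(V₂+V₁)/(V₂−V₁) = (3449+1291)/(3449−1291) = 2.1965; √ = 1.4821.
x_cross = 2·49.8·1.4821 = 147.61 m.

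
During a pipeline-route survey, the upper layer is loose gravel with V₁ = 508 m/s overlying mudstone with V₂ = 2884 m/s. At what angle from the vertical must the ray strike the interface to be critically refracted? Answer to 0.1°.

10.1°

At critical incidence the refracted ray runs along the interface (θ₂ = 90°), so sin θ_c = V₁/V₂.
θ_c = arcsin(508/2884) = arcsin 0.1761 = 10.15°.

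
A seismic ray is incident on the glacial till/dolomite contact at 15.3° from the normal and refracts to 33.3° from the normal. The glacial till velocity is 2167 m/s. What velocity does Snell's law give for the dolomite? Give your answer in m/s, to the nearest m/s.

4509 m/s

sin 15.3° = 0.2639; sin 33.3° = 0.5490.
V₂ = V₁·(sin θ₂/sin θ₁) = 2167·(0.5490/0.2639) = 4508.73 m/s.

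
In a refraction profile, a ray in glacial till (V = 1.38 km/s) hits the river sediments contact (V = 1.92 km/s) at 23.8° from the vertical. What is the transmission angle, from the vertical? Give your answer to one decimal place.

34.2°

Snell's law: sin θ₂ = (V₂/V₁)·sin θ₁ = (1.92/1.38)·sin 23.8° = 0.5615.
θ₂ = arcsin 0.5615 = 34.16° from the normal.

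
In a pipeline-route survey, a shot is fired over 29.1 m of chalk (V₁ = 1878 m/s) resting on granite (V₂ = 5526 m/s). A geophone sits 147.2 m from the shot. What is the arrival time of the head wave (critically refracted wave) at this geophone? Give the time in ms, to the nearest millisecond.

56 ms

θ_c = arcsin(V₁/V₂) = arcsin(1878/5526) = 19.87°, cos θ_c = 0.9405.
Intercept time tᵢ = 2h cos θ_c / V₁ = 2·29.1·0.9405/1878 = 0.02915 s.
t = x/V₂ + tᵢ = 147.2/5526 + 0.02915 = 0.05578 s.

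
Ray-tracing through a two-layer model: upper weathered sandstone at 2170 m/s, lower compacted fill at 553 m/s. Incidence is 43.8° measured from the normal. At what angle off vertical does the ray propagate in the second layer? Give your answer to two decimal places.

10.16°

sin θ₁/V₁ = sin θ₂/V₂ ⇒ sin θ₂ = 553·sin 43.8°/2170 = 553·0.6921/2170 = 0.1764.
θ₂ = sin⁻¹(0.1764) = 10.16° (from vertical).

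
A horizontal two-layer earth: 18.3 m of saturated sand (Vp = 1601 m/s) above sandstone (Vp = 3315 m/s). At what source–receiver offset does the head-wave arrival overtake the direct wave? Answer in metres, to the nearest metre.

62 m

θ_c = arcsin(1601/3315) = 28.88°, so cos θ_c = 0.8756 and tᵢ = 2h cos θ_c/V₁ = 0.0200 s.
At crossover x/V₁ = x/V₂ + tᵢ ⇒ x = tᵢ/(1/V₁ − 1/V₂) = 0.02002/(6.2461e-04 − 3.0166e-04) = 61.98 m.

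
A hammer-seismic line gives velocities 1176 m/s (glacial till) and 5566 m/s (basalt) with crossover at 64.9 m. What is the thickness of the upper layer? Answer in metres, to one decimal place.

h = (x_cross/2)·√((V₂−V₁)/(V₂+V₁)).
(V₂−V₁)/(V₂+V₁) = (5566−1176)/(5566+1176) = 0.6511; √ = 0.8069.
h = (64.9/2)·0.8069 = 26.19 m.

26.2 m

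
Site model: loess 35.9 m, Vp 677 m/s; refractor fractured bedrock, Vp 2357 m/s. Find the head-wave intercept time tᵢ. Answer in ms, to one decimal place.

101.6 ms

tᵢ = 2h·√(V₂²−V₁²)/(V₁V₂).
√(V₂²−V₁²) = √(2357²−677²) = 2257.7 m/s.
tᵢ = 2·35.9·2257.7/(677·2357) = 0.10159 s.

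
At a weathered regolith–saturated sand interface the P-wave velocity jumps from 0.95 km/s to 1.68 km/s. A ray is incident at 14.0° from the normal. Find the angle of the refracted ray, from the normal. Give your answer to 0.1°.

Snell's law: sin θ₂ = (V₂/V₁)·sin θ₁ = (1.68/0.95)·sin 14.0° = 0.4278.
θ₂ = sin⁻¹(0.4278) = 25.33° (from vertical).

25.3°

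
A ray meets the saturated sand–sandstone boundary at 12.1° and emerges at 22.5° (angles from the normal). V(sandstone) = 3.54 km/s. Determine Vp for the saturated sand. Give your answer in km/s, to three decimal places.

1.939 km/s

Snell's law: sin 12.1°/V₁ = sin 22.5°/V₂.
V₁ = V₂·sin 12.1°/sin 22.5° = 3.54 × 0.5478 = 1.939 km/s.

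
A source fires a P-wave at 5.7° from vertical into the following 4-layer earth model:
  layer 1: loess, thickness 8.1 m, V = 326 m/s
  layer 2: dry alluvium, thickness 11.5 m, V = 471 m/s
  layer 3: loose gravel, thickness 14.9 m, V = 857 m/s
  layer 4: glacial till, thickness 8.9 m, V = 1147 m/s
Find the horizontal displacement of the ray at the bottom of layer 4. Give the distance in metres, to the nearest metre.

Apply Snell's law at each interface; in layer i the horizontal offset is hᵢ·tan θᵢ.
Layer 1: θ = 5.70°; offset = 8.1·tan 5.70° = 0.808 m.
Layer 2: sin θ = 471·sin 5.7°/326 = 0.1435, θ = 8.25°; offset = 11.5·tan 8.25° = 1.667 m.
Layer 3: sin θ = 857·sin 5.7°/326 = 0.2611, θ = 15.14°; offset = 14.9·tan 15.14° = 4.030 m.
Layer 4: sin θ = 1147·sin 5.7°/326 = 0.3494, θ = 20.45°; offset = 8.9·tan 20.45° = 3.319 m.
Total horizontal offset = 9.825 m.

10 m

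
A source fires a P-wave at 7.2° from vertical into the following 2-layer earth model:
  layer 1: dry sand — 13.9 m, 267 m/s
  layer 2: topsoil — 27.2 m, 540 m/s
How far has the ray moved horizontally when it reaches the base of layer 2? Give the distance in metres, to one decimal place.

Apply Snell's law at each interface; in layer i the horizontal offset is hᵢ·tan θᵢ.
Layer 1: θ = 7.20°; offset = 13.9·tan 7.20° = 1.756 m.
Layer 2: sin θ = 540·sin 7.2°/267 = 0.2535, θ = 14.68°; offset = 27.2·tan 14.68° = 7.128 m.
Summing the layer offsets gives 8.884 m.

8.9 m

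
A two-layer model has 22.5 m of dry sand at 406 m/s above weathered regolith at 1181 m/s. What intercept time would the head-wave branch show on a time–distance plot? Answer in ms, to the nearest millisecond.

θ_c = arcsin(V₁/V₂) = arcsin(406/1181) = 20.11°; cos θ_c = 0.9391.
tᵢ = 2h·cos θ_c / V₁ = 2·22.5·0.9391 / 406 = 0.10408 s.

104 ms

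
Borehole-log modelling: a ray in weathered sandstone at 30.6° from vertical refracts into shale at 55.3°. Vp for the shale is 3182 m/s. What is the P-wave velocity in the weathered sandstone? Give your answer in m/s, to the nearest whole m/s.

Snell's law: sin 30.6°/V₁ = sin 55.3°/V₂.
V₁ = V₂·sin 30.6°/sin 55.3° = 3182 × 0.6192 = 1970.18 m/s.

1970 m/s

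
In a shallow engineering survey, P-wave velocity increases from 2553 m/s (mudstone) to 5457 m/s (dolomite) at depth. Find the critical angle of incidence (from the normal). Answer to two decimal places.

At critical incidence the refracted ray runs along the interface (θ₂ = 90°), so sin θ_c = V₁/V₂.
θ_c = arcsin(2553/5457) = arcsin 0.4678 = 27.89°.

27.89°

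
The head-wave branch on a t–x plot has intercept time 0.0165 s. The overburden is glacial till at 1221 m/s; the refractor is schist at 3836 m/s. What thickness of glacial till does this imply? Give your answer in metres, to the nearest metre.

11 m

h = tᵢ·V₁·V₂ / (2·√(V₂²−V₁²)).
√(V₂²−V₁²) = √(3836² − 1221²) = 3636.5 m/s.
h = 0.0165 s × 1221 × 3836 / (2 × 3636.5) = 10.63 m.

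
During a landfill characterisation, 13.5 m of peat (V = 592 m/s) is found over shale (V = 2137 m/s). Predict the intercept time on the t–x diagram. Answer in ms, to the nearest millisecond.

tᵢ = 2h·√(V₂²−V₁²)/(V₁V₂).
√(V₂²−V₁²) = √(2137²−592²) = 2053.4 m/s.
tᵢ = 2·13.5·2053.4/(592·2137) = 0.04382 s.

44 ms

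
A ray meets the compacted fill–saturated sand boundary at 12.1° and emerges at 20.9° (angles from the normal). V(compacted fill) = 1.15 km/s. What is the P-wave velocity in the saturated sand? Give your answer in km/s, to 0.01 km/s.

sin 12.1° = 0.2096; sin 20.9° = 0.3567.
V₂ = V₁·(sin θ₂/sin θ₁) = 1.15·(0.3567/0.2096) = 1.96 km/s.

1.96 km/s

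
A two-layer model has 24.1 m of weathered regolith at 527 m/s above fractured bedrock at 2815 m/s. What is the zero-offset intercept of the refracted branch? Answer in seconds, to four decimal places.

θ_c = arcsin(V₁/V₂) = arcsin(527/2815) = 10.79°; cos θ_c = 0.9823.
tᵢ = 2h·cos θ_c / V₁ = 2·24.1·0.9823 / 527 = 0.08984 s.

0.0898 s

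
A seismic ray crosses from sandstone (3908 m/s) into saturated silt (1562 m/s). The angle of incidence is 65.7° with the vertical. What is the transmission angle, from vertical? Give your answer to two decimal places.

sin θ₁/V₁ = sin θ₂/V₂ ⇒ sin θ₂ = 1562·sin 65.7°/3908 = 1562·0.9114/3908 = 0.3643.
θ₂ = arcsin 0.3643 = 21.36° from the normal.

21.36°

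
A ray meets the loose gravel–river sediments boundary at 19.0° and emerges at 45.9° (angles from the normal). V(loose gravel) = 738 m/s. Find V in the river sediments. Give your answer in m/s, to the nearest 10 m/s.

1630 m/s

sin 19.0° = 0.3256; sin 45.9° = 0.7181.
V₂ = V₁·(sin θ₂/sin θ₁) = 738·(0.7181/0.3256) = 1627.85 m/s.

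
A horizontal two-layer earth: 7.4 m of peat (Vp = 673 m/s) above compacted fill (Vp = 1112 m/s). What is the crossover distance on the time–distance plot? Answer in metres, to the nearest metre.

30 m

θ_c = arcsin(673/1112) = 37.24°, so cos θ_c = 0.7961 and tᵢ = 2h cos θ_c/V₁ = 0.0175 s.
At crossover x/V₁ = x/V₂ + tᵢ ⇒ x = tᵢ/(1/V₁ − 1/V₂) = 0.01751/(1.4859e-03 − 8.9928e-04) = 29.84 m.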